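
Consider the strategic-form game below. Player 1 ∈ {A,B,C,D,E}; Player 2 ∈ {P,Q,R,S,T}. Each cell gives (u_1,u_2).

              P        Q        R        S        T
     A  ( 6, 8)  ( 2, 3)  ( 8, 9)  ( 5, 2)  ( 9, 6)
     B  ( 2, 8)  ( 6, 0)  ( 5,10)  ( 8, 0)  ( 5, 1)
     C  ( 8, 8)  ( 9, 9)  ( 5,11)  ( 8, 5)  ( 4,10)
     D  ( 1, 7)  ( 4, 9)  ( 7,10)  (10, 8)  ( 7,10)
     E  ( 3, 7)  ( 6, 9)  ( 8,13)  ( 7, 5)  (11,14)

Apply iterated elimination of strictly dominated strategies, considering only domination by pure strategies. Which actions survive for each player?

P2 drop P (R beats it: A:9>8 B:10>8 C:11>8 D:10>7 E:13>7)
P2 drop Q (R beats it: A:9>3 B:10>0 C:11>9 D:10>9 E:13>9)
P1 drop B (D beats it: R:7>5 S:10>8 T:7>5)
P1 drop C (D beats it: R:7>5 S:10>8 T:7>4)
P2 drop S (R beats it: A:9>2 D:10>8 E:13>5)
P1 drop D (A beats it: R:8>7 T:9>7)
P1→{A,E} P2→{R,T}

Survivors P1:{A,E} P2:{R,T}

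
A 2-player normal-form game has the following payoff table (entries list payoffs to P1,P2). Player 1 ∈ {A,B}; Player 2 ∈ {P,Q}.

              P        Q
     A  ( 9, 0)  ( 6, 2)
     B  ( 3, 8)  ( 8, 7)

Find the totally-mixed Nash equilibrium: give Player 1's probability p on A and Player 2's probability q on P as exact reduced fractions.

P1 indiff ⇒ q·9+(1-q)·6 = q·3+(1-q)·8 ⇒ q(6) = (1-q)(2) ⇒ q = 1/4
P2 indiff ⇒ p·0+(1-p)·8 = p·2+(1-p)·7 ⇒ p(-2) = (1-p)(-1) ⇒ p = 1/3

(p,q) = (1/3, 1/4)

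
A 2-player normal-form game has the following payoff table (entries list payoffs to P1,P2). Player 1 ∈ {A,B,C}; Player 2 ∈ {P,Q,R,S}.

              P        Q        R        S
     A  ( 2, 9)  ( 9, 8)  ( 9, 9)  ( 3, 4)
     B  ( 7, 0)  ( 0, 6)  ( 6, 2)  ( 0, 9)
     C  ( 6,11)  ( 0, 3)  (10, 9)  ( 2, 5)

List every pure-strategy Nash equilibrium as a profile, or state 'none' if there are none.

Equilibria: none

(A,P): not NE [P1→B gives 7>2]
(A,Q): not NE [P2→R gives 9>8]
(A,R): not NE [P1→C gives 10>9]
(A,S): not NE [P2→R gives 9>4]
(B,P): not NE [P2→S gives 9>0]
(B,Q): not NE [P1→A gives 9>0; P2→S gives 9>6]
(B,R): not NE [P1→C gives 10>6; P2→S gives 9>2]
(B,S): not NE [P1→A gives 3>0]
(C,P): not NE [P1→B gives 7>6]
(C,Q): not NE [P1→A gives 9>0; P2→P gives 11>3]
(C,R): not NE [P2→P gives 11>9]
(C,S): not NE [P1→A gives 3>2; P2→P gives 11>5]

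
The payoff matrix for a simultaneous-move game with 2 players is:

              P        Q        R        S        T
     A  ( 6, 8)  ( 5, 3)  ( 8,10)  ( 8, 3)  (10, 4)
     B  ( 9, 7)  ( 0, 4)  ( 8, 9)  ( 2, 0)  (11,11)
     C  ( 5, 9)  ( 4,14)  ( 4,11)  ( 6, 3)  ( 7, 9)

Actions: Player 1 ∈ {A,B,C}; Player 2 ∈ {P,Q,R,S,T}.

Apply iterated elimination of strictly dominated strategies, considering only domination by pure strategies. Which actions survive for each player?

Survivors P1:{A,B} P2:{R,T}

P1 drop C (A beats it: P:6>5 Q:5>4 R:8>4 S:8>6 T:10>7)
P2 drop P (R beats it: A:10>8 B:9>7)
P2 drop Q (R beats it: A:10>3 B:9>4)
P2 drop S (R beats it: A:10>3 B:9>0)
P1→{A,B} P2→{R,T}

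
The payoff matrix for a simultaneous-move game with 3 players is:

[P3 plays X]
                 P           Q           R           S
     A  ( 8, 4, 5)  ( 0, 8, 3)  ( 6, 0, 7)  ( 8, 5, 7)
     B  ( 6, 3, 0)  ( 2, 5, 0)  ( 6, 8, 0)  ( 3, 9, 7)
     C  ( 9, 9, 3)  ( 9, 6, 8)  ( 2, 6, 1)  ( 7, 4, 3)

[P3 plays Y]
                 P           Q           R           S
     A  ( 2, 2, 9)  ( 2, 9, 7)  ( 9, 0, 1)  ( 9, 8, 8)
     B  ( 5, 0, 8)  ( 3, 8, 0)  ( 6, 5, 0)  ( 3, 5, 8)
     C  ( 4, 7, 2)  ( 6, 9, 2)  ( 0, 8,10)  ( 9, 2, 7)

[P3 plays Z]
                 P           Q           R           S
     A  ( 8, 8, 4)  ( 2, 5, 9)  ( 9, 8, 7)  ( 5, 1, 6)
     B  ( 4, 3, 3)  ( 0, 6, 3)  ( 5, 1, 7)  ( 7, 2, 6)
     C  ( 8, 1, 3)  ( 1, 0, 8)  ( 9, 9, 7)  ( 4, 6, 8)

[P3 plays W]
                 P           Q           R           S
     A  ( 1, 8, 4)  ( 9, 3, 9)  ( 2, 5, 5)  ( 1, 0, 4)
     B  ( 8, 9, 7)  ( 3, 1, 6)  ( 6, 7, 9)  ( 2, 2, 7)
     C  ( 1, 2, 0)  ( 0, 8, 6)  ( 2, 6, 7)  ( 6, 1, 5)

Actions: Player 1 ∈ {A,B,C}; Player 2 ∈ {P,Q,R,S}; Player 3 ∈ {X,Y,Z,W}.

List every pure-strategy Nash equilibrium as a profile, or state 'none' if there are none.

Nash profiles: (A,R,Z), (C,P,X)

(A,P,X): not NE [P1→C gives 9>8; P2→Q gives 8>4; P3→Y gives 9>5]
(A,P,Y): not NE [P1→B gives 5>2; P2→Q gives 9>2]
(A,P,Z): not NE [P3→Y gives 9>4]
(A,P,W): not NE [P1→B gives 8>1; P3→Y gives 9>4]
(A,Q,X): not NE [P1→C gives 9>0; P3→W gives 9>3]
(A,Q,Y): not NE [P1→C gives 6>2; P3→W gives 9>7]
(A,Q,Z): not NE [P2→R gives 8>5]
(A,Q,W): not NE [P2→P gives 8>3]
(A,R,X): not NE [P2→Q gives 8>0]
(A,R,Y): not NE [P2→Q gives 9>0; P3→Z gives 7>1]
(A,R,Z): NE
(A,R,W): not NE [P1→B gives 6>2; P2→P gives 8>5; P3→Z gives 7>5]
(A,S,X): not NE [P2→Q gives 8>5; P3→Y gives 8>7]
(A,S,Y): not NE [P2→Q gives 9>8]
(A,S,Z): not NE [P1→B gives 7>5; P2→R gives 8>1; P3→Y gives 8>6]
(A,S,W): not NE [P1→C gives 6>1; P2→P gives 8>0; P3→Y gives 8>4]
(B,P,X): not NE [P1→C gives 9>6; P2→S gives 9>3; P3→Y gives 8>0]
(B,P,Y): not NE [P2→Q gives 8>0]
(B,P,Z): not NE [P1→C gives 8>4; P2→Q gives 6>3; P3→Y gives 8>3]
(B,P,W): not NE [P3→Y gives 8>7]
(B,Q,X): not NE [P1→C gives 9>2; P2→S gives 9>5; P3→W gives 6>0]
(B,Q,Y): not NE [P1→C gives 6>3; P3→W gives 6>0]
(B,Q,Z): not NE [P1→A gives 2>0; P3→W gives 6>3]
(B,Q,W): not NE [P1→A gives 9>3; P2→P gives 9>1]
(B,R,X): not NE [P2→S gives 9>8; P3→W gives 9>0]
(B,R,Y): not NE [P1→A gives 9>6; P2→Q gives 8>5; P3→W gives 9>0]
(B,R,Z): not NE [P1→C gives 9>5; P2→Q gives 6>1; P3→W gives 9>7]
(B,R,W): not NE [P2→P gives 9>7]
(B,S,X): not NE [P1→A gives 8>3; P3→Y gives 8>7]
(B,S,Y): not NE [P1→C gives 9>3; P2→Q gives 8>5]
(B,S,Z): not NE [P2→Q gives 6>2; P3→Y gives 8>6]
(B,S,W): not NE [P1→C gives 6>2; P2→P gives 9>2; P3→Y gives 8>7]
(C,P,X): NE
(C,P,Y): not NE [P1→B gives 5>4; P2→Q gives 9>7; P3→Z gives 3>2]
(C,P,Z): not NE [P2→R gives 9>1]
(C,P,W): not NE [P1→B gives 8>1; P2→Q gives 8>2; P3→Z gives 3>0]
(C,Q,X): not NE [P2→P gives 9>6]
(C,Q,Y): not NE [P3→Z gives 8>2]
(C,Q,Z): not NE [P1→A gives 2>1; P2→R gives 9>0]
(C,Q,W): not NE [P1→A gives 9>0; P3→Z gives 8>6]
(C,R,X): not NE [P1→B gives 6>2; P2→P gives 9>6; P3→Y gives 10>1]
(C,R,Y): not NE [P1→A gives 9>0; P2→Q gives 9>8]
(C,R,Z): not NE [P3→Y gives 10>7]
(C,R,W): not NE [P1→B gives 6>2; P2→Q gives 8>6; P3→Y gives 10>7]
(C,S,X): not NE [P1→A gives 8>7; P2→P gives 9>4; P3→Z gives 8>3]
(C,S,Y): not NE [P2→Q gives 9>2; P3→Z gives 8>7]
(C,S,Z): not NE [P1→B gives 7>4; P2→R gives 9>6]
(C,S,W): not NE [P2→Q gives 8>1; P3→Z gives 8>5]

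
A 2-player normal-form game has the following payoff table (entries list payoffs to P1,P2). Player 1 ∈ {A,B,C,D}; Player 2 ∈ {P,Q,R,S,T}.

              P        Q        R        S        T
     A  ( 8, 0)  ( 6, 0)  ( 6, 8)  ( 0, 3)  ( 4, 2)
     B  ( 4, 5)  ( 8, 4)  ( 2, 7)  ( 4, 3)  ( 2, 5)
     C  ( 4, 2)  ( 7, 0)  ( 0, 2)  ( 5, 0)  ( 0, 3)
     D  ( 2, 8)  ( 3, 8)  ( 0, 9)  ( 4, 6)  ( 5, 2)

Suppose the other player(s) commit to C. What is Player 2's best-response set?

u_2(P vs C) = 2
u_2(Q vs C) = 0
u_2(R vs C) = 2
u_2(S vs C) = 0
u_2(T vs C) = 3
max payoff 3 at {T}

BR_2 = {T}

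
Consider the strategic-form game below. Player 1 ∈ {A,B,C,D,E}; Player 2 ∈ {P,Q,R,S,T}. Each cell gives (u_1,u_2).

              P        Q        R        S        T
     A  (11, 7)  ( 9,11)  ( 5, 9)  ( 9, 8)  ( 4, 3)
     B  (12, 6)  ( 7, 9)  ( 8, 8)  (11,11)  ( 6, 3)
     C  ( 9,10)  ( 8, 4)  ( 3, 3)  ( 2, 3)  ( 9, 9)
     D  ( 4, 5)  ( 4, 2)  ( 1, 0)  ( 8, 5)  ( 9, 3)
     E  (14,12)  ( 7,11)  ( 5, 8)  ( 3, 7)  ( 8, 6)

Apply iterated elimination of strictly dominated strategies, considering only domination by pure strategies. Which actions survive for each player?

P2 drop R (Q beats it: A:11>9 B:9>8 C:4>3 D:2>0 E:11>8)
P2 drop T (P beats it: A:7>3 B:6>3 C:10>9 D:5>3 E:12>6)
P1 drop C (A beats it: P:11>9 Q:9>8 S:9>2)
P1 drop D (A beats it: P:11>4 Q:9>4 S:9>8)
P1→{A,B,E} P2→{P,Q,S}

Survivors P1:{A,B,E} P2:{P,Q,S}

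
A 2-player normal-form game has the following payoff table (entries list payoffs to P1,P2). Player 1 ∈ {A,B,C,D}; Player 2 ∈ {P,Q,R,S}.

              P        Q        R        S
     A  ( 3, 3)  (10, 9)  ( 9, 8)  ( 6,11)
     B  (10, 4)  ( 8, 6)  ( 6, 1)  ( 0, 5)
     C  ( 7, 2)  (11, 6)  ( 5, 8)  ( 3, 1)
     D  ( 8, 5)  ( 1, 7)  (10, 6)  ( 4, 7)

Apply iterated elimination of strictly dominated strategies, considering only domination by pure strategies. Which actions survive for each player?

Remaining: P1:{A,C,D} P2:{Q,R,S}

P2 drop P (Q beats it: A:9>3 B:6>4 C:6>2 D:7>5)
P1 drop B (A beats it: Q:10>8 R:9>6 S:6>0)
P1→{A,C,D} P2→{Q,R,S}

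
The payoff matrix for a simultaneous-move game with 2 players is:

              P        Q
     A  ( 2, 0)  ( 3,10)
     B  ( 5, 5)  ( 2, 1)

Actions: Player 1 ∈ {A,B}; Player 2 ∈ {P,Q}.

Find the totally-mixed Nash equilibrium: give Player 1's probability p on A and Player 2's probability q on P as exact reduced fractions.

p=2/7, q=1/4

P1 indiff ⇒ q·2+(1-q)·3 = q·5+(1-q)·2 ⇒ q(-3) = (1-q)(-1) ⇒ q = 1/4
P2 indiff ⇒ p·0+(1-p)·5 = p·10+(1-p)·1 ⇒ p(-10) = (1-p)(-4) ⇒ p = 2/7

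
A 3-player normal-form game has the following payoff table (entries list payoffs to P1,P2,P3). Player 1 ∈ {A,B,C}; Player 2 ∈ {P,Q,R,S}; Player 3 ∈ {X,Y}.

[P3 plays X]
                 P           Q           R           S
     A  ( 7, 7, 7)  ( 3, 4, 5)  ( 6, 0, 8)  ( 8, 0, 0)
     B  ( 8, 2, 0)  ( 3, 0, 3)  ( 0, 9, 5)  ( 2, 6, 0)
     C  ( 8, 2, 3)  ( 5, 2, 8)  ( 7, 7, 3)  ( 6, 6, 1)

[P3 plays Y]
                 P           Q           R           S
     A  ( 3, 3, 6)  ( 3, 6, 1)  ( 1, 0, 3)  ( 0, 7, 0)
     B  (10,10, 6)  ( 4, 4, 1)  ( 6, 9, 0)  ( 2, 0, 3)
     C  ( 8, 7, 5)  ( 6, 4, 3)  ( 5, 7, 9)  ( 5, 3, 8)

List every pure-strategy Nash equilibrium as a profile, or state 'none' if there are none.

(A,P,X): not NE [P1→C gives 8>7]
(A,P,Y): not NE [P1→B gives 10>3; P2→S gives 7>3; P3→X gives 7>6]
(A,Q,X): not NE [P1→C gives 5>3; P2→P gives 7>4]
(A,Q,Y): not NE [P1→C gives 6>3; P2→S gives 7>6; P3→X gives 5>1]
(A,R,X): not NE [P1→C gives 7>6; P2→P gives 7>0]
(A,R,Y): not NE [P1→B gives 6>1; P2→S gives 7>0; P3→X gives 8>3]
(A,S,X): not NE [P2→P gives 7>0]
(A,S,Y): not NE [P1→C gives 5>0]
(B,P,X): not NE [P2→R gives 9>2; P3→Y gives 6>0]
(B,P,Y): NE
(B,Q,X): not NE [P1→C gives 5>3; P2→R gives 9>0]
(B,Q,Y): not NE [P1→C gives 6>4; P2→P gives 10>4; P3→X gives 3>1]
(B,R,X): not NE [P1→C gives 7>0]
(B,R,Y): not NE [P2→P gives 10>9; P3→X gives 5>0]
(B,S,X): not NE [P1→A gives 8>2; P2→R gives 9>6; P3→Y gives 3>0]
(B,S,Y): not NE [P1→C gives 5>2; P2→P gives 10>0]
(C,P,X): not NE [P2→R gives 7>2; P3→Y gives 5>3]
(C,P,Y): not NE [P1→B gives 10>8]
(C,Q,X): not NE [P2→R gives 7>2]
(C,Q,Y): not NE [P2→R gives 7>4; P3→X gives 8>3]
(C,R,X): not NE [P3→Y gives 9>3]
(C,R,Y): not NE [P1→B gives 6>5]
(C,S,X): not NE [P1→A gives 8>6; P2→R gives 7>6; P3→Y gives 8>1]
(C,S,Y): not NE [P2→R gives 7>3]

Nash profiles: (B,P,Y)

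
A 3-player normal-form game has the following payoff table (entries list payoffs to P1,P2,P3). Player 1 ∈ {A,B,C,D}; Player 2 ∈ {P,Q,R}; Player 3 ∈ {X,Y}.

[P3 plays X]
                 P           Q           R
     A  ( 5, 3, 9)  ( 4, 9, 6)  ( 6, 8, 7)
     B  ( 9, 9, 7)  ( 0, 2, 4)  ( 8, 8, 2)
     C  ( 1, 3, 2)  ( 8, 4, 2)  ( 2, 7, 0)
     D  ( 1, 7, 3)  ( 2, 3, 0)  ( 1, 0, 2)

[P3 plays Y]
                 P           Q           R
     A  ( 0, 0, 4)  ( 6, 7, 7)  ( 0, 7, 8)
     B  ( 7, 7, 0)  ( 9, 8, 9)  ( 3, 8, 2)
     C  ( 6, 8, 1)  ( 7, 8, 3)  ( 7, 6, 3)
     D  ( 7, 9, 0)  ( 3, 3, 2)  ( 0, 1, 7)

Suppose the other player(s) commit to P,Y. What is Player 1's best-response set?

u_1(A vs P,Y) = 0
u_1(B vs P,Y) = 7
u_1(C vs P,Y) = 6
u_1(D vs P,Y) = 7
max payoff 7 at {B,D}

argmax u_1 = {B,D}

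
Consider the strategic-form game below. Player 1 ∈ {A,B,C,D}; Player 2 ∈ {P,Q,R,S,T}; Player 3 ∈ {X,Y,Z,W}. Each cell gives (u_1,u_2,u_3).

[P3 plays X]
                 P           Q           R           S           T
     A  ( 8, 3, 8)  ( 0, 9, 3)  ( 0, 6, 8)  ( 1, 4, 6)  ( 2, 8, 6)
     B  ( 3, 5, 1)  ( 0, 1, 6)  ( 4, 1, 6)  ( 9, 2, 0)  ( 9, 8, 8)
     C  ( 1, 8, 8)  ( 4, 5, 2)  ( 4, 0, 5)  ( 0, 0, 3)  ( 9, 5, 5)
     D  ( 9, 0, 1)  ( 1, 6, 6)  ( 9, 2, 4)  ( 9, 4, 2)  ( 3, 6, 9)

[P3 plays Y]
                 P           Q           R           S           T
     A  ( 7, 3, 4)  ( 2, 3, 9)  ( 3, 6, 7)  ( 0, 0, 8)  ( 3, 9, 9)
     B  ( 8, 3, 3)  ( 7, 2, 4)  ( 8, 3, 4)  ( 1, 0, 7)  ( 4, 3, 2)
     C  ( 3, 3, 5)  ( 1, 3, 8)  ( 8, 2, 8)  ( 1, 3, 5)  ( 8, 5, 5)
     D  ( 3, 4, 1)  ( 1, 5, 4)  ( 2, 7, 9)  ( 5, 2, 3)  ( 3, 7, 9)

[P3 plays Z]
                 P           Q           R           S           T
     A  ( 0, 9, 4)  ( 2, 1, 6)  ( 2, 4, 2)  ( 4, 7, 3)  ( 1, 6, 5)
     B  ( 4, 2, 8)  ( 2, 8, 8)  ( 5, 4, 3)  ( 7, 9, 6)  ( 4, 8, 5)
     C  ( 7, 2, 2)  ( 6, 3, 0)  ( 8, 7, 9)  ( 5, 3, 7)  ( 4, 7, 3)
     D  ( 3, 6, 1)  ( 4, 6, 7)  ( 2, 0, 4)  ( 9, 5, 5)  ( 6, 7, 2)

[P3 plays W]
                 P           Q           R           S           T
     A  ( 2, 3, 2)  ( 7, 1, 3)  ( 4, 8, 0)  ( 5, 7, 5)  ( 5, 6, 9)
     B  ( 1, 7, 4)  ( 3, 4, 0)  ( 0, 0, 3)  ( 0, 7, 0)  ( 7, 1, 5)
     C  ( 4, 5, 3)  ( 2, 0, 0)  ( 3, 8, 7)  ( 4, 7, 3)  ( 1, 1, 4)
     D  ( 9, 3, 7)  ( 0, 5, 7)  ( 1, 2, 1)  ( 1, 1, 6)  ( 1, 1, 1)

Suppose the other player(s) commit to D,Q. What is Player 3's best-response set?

BR_3 = {Z,W}

u_3(X vs D,Q) = 6
u_3(Y vs D,Q) = 4
u_3(Z vs D,Q) = 7
u_3(W vs D,Q) = 7
max payoff 7 at {Z,W}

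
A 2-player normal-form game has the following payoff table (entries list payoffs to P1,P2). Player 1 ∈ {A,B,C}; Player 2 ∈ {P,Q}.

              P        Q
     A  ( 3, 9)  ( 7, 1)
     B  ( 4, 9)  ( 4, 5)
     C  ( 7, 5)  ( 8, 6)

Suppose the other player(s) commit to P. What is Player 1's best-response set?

P1 best: {C}

u_1(A vs P) = 3
u_1(B vs P) = 4
u_1(C vs P) = 7
max payoff 7 at {C}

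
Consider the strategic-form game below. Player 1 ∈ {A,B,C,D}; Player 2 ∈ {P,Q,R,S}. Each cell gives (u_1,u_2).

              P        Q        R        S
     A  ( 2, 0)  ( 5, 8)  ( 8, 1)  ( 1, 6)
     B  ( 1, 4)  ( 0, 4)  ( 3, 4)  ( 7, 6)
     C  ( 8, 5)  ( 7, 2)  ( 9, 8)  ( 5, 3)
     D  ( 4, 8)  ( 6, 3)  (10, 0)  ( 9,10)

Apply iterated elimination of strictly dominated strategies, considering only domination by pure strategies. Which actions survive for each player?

P1 drop A (C beats it: P:8>2 Q:7>5 R:9>8 S:5>1)
P1 drop B (D beats it: P:4>1 Q:6>0 R:10>3 S:9>7)
P2 drop Q (P beats it: C:5>2 D:8>3)
P1→{C,D} P2→{P,R,S}

IESDS → P1:{C,D} P2:{P,R,S}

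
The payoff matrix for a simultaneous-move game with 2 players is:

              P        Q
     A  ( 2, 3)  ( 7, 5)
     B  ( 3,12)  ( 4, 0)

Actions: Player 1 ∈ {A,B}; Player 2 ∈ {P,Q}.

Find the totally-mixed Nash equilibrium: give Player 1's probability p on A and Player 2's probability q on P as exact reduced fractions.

p=6/7, q=3/4

P1 indiff ⇒ q·2+(1-q)·7 = q·3+(1-q)·4 ⇒ q(-1) = (1-q)(-3) ⇒ q = 3/4
P2 indiff ⇒ p·3+(1-p)·12 = p·5+(1-p)·0 ⇒ p(-2) = (1-p)(-12) ⇒ p = 6/7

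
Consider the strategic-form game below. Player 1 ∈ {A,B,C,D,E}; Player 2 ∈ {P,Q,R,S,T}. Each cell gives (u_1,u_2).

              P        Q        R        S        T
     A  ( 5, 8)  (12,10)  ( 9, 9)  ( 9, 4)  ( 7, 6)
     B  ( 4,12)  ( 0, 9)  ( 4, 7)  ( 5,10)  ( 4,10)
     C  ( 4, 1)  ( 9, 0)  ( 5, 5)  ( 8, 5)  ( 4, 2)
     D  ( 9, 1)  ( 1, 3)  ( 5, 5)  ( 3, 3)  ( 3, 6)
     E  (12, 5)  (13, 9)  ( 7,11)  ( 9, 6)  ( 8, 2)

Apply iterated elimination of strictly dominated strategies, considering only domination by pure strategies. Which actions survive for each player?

IESDS → P1:{A,E} P2:{Q,R}

P1 drop B (A beats it: P:5>4 Q:12>0 R:9>4 S:9>5 T:7>4)
P1 drop C (A beats it: P:5>4 Q:12>9 R:9>5 S:9>8 T:7>4)
P1 drop D (E beats it: P:12>9 Q:13>1 R:7>5 S:9>3 T:8>3)
P2 drop P (Q beats it: A:10>8 E:9>5)
P2 drop S (Q beats it: A:10>4 E:9>6)
P2 drop T (Q beats it: A:10>6 E:9>2)
P1→{A,E} P2→{Q,R}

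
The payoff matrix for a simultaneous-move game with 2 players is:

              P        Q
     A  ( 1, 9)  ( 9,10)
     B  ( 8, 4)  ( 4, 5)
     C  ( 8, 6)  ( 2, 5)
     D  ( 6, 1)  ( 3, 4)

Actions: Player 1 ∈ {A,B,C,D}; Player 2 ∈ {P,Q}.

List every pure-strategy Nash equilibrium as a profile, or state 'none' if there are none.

(A,P): not NE [P1→C gives 8>1; P2→Q gives 10>9]
(A,Q): NE
(B,P): not NE [P2→Q gives 5>4]
(B,Q): not NE [P1→A gives 9>4]
(C,P): NE
(C,Q): not NE [P1→A gives 9>2; P2→P gives 6>5]
(D,P): not NE [P1→C gives 8>6; P2→Q gives 4>1]
(D,Q): not NE [P1→A gives 9>3]

Nash profiles: (A,Q), (C,P)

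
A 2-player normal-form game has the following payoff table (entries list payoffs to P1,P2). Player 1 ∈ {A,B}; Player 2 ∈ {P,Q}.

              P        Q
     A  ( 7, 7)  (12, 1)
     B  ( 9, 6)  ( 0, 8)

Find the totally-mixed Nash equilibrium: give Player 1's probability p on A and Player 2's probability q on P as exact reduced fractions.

P1 mixes 1/4 on A; P2 mixes 6/7 on P

P1 indiff ⇒ q·7+(1-q)·12 = q·9+(1-q)·0 ⇒ q(-2) = (1-q)(-12) ⇒ q = 6/7
P2 indiff ⇒ p·7+(1-p)·6 = p·1+(1-p)·8 ⇒ p(6) = (1-p)(2) ⇒ p = 1/4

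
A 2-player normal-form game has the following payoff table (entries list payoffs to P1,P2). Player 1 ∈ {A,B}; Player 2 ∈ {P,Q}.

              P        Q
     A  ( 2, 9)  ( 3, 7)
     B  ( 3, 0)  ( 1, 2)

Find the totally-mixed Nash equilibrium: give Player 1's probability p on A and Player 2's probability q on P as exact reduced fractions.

P1 mixes 1/2 on A; P2 mixes 2/3 on P

P1 indiff ⇒ q·2+(1-q)·3 = q·3+(1-q)·1 ⇒ q(-1) = (1-q)(-2) ⇒ q = 2/3
P2 indiff ⇒ p·9+(1-p)·0 = p·7+(1-p)·2 ⇒ p(2) = (1-p)(2) ⇒ p = 1/2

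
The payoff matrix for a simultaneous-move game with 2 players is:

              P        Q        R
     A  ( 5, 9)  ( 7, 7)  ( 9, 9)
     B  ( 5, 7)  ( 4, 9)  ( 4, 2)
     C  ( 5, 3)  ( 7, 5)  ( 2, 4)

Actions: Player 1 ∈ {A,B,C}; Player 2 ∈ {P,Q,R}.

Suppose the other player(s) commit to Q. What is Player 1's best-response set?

u_1(A vs Q) = 7
u_1(B vs Q) = 4
u_1(C vs Q) = 7
max payoff 7 at {A,C}

BR_1 = {A,C}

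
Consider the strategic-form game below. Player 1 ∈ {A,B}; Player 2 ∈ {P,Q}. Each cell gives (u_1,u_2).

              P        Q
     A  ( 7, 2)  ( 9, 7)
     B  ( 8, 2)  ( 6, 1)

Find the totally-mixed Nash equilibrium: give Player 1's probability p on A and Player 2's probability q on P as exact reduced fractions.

P1 indiff ⇒ q·7+(1-q)·9 = q·8+(1-q)·6 ⇒ q(-1) = (1-q)(-3) ⇒ q = 3/4
P2 indiff ⇒ p·2+(1-p)·2 = p·7+(1-p)·1 ⇒ p(-5) = (1-p)(-1) ⇒ p = 1/6

p=1/6, q=3/4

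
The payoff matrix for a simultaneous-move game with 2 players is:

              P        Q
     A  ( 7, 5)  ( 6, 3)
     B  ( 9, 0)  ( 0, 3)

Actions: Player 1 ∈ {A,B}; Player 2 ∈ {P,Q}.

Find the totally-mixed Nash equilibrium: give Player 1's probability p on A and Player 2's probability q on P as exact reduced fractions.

P1 indiff ⇒ q·7+(1-q)·6 = q·9+(1-q)·0 ⇒ q(-2) = (1-q)(-6) ⇒ q = 3/4
P2 indiff ⇒ p·5+(1-p)·0 = p·3+(1-p)·3 ⇒ p(2) = (1-p)(3) ⇒ p = 3/5

(p,q) = (3/5, 3/4)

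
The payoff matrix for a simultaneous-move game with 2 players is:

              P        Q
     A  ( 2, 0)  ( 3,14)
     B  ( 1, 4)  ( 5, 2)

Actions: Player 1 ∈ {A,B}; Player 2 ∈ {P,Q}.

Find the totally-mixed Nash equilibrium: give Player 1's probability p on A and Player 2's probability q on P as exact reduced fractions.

P1 indiff ⇒ q·2+(1-q)·3 = q·1+(1-q)·5 ⇒ q(1) = (1-q)(2) ⇒ q = 2/3
P2 indiff ⇒ p·0+(1-p)·4 = p·14+(1-p)·2 ⇒ p(-14) = (1-p)(-2) ⇒ p = 1/8

p=1/8, q=2/3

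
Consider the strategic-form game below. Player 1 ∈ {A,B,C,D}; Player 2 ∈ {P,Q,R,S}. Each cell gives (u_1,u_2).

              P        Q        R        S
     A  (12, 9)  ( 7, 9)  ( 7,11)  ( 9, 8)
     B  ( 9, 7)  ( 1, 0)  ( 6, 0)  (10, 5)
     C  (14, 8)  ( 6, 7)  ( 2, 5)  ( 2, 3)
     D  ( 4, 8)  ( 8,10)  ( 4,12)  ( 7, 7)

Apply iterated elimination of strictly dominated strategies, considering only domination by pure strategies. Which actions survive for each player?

P2 drop S (P beats it: A:9>8 B:7>5 C:8>3 D:8>7)
P1 drop B (A beats it: P:12>9 Q:7>1 R:7>6)
P1→{A,C,D} P2→{P,Q,R}

IESDS → P1:{A,C,D} P2:{P,Q,R}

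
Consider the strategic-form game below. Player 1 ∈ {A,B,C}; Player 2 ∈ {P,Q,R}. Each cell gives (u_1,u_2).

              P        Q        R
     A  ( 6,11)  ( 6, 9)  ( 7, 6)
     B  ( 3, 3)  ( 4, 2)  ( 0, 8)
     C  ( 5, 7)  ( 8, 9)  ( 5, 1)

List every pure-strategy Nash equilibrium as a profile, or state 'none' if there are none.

(A,P): NE
(A,Q): not NE [P1→C gives 8>6; P2→P gives 11>9]
(A,R): not NE [P2→P gives 11>6]
(B,P): not NE [P1→A gives 6>3; P2→R gives 8>3]
(B,Q): not NE [P1→C gives 8>4; P2→R gives 8>2]
(B,R): not NE [P1→A gives 7>0]
(C,P): not NE [P1→A gives 6>5; P2→Q gives 9>7]
(C,Q): NE
(C,R): not NE [P1→A gives 7>5; P2→Q gives 9>1]

PSNE = {(A,P), (C,Q)}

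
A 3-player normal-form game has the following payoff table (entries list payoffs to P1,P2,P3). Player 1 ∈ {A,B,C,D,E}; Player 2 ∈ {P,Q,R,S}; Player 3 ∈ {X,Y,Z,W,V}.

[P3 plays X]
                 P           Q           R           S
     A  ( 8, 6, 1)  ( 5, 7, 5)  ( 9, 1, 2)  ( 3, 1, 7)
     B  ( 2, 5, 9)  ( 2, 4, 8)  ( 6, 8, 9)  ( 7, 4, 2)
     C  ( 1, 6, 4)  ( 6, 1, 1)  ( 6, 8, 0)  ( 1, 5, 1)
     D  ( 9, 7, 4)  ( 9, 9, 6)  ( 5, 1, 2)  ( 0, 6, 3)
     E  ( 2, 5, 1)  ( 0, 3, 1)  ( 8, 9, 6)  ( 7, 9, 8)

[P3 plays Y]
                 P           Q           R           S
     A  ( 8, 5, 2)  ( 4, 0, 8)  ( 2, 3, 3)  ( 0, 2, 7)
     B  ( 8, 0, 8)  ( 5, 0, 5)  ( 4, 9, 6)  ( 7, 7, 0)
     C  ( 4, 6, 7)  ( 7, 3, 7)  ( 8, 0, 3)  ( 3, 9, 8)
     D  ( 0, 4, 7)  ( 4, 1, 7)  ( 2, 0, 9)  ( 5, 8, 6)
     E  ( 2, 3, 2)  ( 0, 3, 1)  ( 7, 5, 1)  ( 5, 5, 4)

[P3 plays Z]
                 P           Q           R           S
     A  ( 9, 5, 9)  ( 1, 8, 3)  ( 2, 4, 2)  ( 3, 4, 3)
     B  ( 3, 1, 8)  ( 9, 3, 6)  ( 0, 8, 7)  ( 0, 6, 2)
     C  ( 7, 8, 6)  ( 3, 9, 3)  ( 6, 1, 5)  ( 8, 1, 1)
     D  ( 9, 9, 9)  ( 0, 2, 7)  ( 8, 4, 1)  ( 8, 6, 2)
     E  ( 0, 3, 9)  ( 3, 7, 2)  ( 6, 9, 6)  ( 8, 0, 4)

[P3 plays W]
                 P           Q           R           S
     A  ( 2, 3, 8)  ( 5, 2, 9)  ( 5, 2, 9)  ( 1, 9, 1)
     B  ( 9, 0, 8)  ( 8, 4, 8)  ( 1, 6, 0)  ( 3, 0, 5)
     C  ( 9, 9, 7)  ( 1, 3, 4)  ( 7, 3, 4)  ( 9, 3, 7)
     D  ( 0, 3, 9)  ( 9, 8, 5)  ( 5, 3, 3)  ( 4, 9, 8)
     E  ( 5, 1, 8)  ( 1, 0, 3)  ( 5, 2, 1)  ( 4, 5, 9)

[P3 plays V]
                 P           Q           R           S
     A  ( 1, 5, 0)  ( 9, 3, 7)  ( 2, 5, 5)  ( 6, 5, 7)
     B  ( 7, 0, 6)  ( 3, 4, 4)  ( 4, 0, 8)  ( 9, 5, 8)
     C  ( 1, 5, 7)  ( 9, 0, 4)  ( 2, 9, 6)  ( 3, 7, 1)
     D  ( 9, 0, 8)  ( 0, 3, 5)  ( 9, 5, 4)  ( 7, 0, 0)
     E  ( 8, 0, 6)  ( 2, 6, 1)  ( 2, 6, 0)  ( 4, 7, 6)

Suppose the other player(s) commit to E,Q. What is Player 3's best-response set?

u_3(X vs E,Q) = 1
u_3(Y vs E,Q) = 1
u_3(Z vs E,Q) = 2
u_3(W vs E,Q) = 3
u_3(V vs E,Q) = 1
max payoff 3 at {W}

BR_3 = {W}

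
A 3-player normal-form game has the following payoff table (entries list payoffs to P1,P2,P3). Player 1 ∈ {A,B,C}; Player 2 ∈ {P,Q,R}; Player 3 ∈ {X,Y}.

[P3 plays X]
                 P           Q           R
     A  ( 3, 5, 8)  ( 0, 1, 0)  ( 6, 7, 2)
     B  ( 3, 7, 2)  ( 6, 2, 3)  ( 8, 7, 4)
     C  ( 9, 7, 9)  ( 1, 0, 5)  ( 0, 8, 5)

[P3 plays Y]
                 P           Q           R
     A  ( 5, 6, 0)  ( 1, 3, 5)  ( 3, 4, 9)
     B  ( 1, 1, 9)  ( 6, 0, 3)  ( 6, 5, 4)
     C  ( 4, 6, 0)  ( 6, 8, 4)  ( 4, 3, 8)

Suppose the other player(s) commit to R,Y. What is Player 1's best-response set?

P1 best: {B}

u_1(A vs R,Y) = 3
u_1(B vs R,Y) = 6
u_1(C vs R,Y) = 4
max payoff 6 at {B}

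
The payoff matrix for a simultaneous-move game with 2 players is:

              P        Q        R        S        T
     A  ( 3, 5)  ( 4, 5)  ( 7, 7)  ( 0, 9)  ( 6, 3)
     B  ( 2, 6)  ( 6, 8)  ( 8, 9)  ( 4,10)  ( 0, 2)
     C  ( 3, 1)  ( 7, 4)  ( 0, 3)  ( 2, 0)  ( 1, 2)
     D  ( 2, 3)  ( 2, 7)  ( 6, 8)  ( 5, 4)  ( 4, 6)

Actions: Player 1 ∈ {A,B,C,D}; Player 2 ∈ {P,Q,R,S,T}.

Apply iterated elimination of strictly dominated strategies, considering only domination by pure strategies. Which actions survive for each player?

P2 drop P (R beats it: A:7>5 B:9>6 C:3>1 D:8>3)
P2 drop T (Q beats it: A:5>3 B:8>2 C:4>2 D:7>6)
P1 drop A (B beats it: Q:6>4 R:8>7 S:4>0)
P1→{B,C,D} P2→{Q,R,S}

Survivors P1:{B,C,D} P2:{Q,R,S}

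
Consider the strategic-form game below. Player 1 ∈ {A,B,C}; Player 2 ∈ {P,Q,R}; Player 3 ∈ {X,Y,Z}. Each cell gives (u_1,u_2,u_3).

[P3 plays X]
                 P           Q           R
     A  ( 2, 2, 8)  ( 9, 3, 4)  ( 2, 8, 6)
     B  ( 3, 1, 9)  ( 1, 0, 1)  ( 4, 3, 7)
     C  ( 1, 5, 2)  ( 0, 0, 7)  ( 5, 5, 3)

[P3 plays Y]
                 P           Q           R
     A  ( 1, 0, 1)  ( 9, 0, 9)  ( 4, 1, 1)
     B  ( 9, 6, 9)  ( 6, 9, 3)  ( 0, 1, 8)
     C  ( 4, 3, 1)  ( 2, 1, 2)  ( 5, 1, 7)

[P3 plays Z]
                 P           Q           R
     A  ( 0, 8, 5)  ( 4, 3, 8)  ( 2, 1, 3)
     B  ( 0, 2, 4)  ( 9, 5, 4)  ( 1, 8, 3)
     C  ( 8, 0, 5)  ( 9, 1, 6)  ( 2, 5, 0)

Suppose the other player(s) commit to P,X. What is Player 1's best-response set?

u_1(A vs P,X) = 2
u_1(B vs P,X) = 3
u_1(C vs P,X) = 1
max payoff 3 at {B}

P1 best: {B}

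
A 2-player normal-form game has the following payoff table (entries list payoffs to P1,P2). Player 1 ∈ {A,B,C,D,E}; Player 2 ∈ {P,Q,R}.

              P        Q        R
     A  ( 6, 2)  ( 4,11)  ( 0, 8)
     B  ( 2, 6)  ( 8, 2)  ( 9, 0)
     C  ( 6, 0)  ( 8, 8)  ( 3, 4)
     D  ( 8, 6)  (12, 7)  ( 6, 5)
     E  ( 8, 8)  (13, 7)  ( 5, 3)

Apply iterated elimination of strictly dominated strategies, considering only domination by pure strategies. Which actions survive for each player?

P1 drop A (D beats it: P:8>6 Q:12>4 R:6>0)
P1 drop C (D beats it: P:8>6 Q:12>8 R:6>3)
P2 drop R (P beats it: B:6>0 D:6>5 E:8>3)
P1 drop B (D beats it: P:8>2 Q:12>8)
P1→{D,E} P2→{P,Q}

IESDS → P1:{D,E} P2:{P,Q}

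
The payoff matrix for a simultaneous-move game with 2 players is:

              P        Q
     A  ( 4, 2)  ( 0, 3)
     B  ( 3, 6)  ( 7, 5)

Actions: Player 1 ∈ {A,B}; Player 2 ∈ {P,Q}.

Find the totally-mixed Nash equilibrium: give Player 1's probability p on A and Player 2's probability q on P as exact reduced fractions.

P1 mixes 1/2 on A; P2 mixes 7/8 on P

P1 indiff ⇒ q·4+(1-q)·0 = q·3+(1-q)·7 ⇒ q(1) = (1-q)(7) ⇒ q = 7/8
P2 indiff ⇒ p·2+(1-p)·6 = p·3+(1-p)·5 ⇒ p(-1) = (1-p)(-1) ⇒ p = 1/2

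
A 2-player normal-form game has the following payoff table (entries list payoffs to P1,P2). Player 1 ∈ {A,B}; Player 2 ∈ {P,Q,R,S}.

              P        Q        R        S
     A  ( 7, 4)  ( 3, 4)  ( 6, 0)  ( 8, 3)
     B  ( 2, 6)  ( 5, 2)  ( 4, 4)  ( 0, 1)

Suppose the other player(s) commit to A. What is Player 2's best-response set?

u_2(P vs A) = 4
u_2(Q vs A) = 4
u_2(R vs A) = 0
u_2(S vs A) = 3
max payoff 4 at {P,Q}

P2 best: {P,Q}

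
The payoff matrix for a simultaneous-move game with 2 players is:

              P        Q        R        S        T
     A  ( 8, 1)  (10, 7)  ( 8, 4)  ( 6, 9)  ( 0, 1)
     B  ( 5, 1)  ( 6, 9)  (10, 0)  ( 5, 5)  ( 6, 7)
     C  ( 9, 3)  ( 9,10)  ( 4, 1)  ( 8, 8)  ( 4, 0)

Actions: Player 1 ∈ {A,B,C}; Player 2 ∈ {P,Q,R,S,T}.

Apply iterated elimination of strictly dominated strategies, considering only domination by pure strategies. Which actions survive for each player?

IESDS → P1:{A,C} P2:{Q,S}

P2 drop P (Q beats it: A:7>1 B:9>1 C:10>3)
P2 drop R (Q beats it: A:7>4 B:9>0 C:10>1)
P2 drop T (Q beats it: A:7>1 B:9>7 C:10>0)
P1 drop B (A beats it: Q:10>6 S:6>5)
P1→{A,C} P2→{Q,S}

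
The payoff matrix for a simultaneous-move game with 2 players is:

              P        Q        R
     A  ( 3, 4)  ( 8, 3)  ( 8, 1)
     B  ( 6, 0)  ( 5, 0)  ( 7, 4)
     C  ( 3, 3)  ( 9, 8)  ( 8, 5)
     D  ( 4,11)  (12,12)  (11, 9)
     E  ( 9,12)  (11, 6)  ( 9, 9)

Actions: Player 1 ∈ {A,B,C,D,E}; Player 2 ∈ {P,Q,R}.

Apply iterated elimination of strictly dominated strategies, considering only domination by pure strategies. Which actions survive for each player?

P1 drop A (D beats it: P:4>3 Q:12>8 R:11>8)
P1 drop B (E beats it: P:9>6 Q:11>5 R:9>7)
P1 drop C (D beats it: P:4>3 Q:12>9 R:11>8)
P2 drop R (P beats it: D:11>9 E:12>9)
P1→{D,E} P2→{P,Q}

Survivors P1:{D,E} P2:{P,Q}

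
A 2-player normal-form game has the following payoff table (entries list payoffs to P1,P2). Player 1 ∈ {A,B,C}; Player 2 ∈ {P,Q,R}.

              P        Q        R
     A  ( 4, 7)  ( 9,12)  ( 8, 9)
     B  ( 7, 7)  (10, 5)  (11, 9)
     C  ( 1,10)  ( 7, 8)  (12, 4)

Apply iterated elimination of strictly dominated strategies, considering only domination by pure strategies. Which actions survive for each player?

P1 drop A (B beats it: P:7>4 Q:10>9 R:11>8)
P2 drop Q (P beats it: B:7>5 C:10>8)
P1→{B,C} P2→{P,R}

Survivors P1:{B,C} P2:{P,R}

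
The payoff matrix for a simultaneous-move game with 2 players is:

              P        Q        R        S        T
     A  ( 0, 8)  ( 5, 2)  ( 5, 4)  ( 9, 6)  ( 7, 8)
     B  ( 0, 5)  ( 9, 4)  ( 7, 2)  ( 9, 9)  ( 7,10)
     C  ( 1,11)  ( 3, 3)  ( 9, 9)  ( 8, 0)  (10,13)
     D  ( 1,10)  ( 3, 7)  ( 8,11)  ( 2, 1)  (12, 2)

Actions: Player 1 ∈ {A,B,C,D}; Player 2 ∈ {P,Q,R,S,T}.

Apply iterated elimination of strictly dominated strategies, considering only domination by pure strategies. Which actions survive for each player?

P2 drop Q (P beats it: A:8>2 B:5>4 C:11>3 D:10>7)
P2 drop S (T beats it: A:8>6 B:10>9 C:13>0 D:2>1)
P1 drop A (C beats it: P:1>0 R:9>5 T:10>7)
P1 drop B (C beats it: P:1>0 R:9>7 T:10>7)
P1→{C,D} P2→{P,R,T}

Remaining: P1:{C,D} P2:{P,R,T}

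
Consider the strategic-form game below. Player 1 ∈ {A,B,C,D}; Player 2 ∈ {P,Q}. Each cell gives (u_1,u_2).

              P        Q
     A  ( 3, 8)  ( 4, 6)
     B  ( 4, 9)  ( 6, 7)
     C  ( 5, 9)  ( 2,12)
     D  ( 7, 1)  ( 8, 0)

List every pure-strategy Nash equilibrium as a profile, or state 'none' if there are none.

(A,P): not NE [P1→D gives 7>3]
(A,Q): not NE [P1→D gives 8>4; P2→P gives 8>6]
(B,P): not NE [P1→D gives 7>4]
(B,Q): not NE [P1→D gives 8>6; P2→P gives 9>7]
(C,P): not NE [P1→D gives 7>5; P2→Q gives 12>9]
(C,Q): not NE [P1→D gives 8>2]
(D,P): NE
(D,Q): not NE [P2→P gives 1>0]

NE set: (D,P)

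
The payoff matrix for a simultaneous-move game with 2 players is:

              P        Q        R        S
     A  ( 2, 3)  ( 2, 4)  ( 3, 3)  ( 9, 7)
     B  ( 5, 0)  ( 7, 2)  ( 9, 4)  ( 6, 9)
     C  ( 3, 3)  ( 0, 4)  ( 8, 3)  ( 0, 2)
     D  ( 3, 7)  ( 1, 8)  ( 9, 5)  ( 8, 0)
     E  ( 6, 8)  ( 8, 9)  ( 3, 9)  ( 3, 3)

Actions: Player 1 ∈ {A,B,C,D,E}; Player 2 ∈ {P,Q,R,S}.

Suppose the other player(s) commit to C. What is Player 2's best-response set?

u_2(P vs C) = 3
u_2(Q vs C) = 4
u_2(R vs C) = 3
u_2(S vs C) = 2
max payoff 4 at {Q}

argmax u_2 = {Q}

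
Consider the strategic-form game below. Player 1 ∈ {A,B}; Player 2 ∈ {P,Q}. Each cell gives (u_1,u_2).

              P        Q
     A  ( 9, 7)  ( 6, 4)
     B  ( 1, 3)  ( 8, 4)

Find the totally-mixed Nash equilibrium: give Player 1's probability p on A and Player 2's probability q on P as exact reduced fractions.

P1 indiff ⇒ q·9+(1-q)·6 = q·1+(1-q)·8 ⇒ q(8) = (1-q)(2) ⇒ q = 1/5
P2 indiff ⇒ p·7+(1-p)·3 = p·4+(1-p)·4 ⇒ p(3) = (1-p)(1) ⇒ p = 1/4

(p,q) = (1/4, 1/5)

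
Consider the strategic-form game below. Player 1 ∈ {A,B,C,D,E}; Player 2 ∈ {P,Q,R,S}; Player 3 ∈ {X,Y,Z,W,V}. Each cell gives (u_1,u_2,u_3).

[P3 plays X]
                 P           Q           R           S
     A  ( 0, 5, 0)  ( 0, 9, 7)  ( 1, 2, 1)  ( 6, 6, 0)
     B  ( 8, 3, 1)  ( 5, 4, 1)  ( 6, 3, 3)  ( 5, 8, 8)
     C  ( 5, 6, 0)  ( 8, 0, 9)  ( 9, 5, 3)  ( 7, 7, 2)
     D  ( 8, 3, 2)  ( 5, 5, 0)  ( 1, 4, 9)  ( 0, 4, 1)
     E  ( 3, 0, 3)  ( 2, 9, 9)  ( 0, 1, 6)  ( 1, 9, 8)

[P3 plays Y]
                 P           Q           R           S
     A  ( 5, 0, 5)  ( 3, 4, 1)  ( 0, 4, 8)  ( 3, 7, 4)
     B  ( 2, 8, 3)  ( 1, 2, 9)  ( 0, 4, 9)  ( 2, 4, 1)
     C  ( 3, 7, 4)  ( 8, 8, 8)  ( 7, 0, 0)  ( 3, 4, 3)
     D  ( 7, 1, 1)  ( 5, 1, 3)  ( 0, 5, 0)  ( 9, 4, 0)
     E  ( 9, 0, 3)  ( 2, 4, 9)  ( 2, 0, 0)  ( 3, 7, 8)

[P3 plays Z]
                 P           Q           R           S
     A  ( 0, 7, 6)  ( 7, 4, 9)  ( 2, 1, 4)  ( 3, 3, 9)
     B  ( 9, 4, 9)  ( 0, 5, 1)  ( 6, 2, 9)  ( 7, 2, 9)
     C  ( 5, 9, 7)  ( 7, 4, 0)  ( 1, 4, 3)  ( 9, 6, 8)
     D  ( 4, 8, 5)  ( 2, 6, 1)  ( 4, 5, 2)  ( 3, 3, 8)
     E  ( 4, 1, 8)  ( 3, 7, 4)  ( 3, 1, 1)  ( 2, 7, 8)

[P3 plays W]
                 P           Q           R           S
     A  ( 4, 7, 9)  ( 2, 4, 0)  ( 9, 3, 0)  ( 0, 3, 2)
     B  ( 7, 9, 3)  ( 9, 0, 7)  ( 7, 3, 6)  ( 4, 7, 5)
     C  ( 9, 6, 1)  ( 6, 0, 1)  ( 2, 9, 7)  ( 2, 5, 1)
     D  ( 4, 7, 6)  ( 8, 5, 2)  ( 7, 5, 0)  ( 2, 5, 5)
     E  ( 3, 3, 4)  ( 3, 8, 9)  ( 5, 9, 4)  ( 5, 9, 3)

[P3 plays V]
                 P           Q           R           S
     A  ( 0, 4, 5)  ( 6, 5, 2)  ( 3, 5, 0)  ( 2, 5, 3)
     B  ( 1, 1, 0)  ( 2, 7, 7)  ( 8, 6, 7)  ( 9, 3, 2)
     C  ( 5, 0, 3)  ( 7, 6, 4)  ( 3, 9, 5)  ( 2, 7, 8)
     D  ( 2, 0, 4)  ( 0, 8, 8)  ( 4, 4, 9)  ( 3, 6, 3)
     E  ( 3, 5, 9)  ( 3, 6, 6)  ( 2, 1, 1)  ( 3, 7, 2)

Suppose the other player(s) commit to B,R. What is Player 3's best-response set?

argmax u_3 = {Y,Z}

u_3(X vs B,R) = 3
u_3(Y vs B,R) = 9
u_3(Z vs B,R) = 9
u_3(W vs B,R) = 6
u_3(V vs B,R) = 7
max payoff 9 at {Y,Z}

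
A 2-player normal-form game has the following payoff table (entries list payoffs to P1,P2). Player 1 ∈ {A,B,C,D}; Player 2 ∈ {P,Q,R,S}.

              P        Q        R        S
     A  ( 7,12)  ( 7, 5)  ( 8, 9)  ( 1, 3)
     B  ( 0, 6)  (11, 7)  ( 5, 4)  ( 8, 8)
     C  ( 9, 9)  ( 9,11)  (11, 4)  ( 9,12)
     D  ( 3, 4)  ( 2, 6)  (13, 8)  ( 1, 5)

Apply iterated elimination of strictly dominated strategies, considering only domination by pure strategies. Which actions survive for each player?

Remaining: P1:{B,C,D} P2:{Q,R,S}

P1 drop A (C beats it: P:9>7 Q:9>7 R:11>8 S:9>1)
P2 drop P (Q beats it: B:7>6 C:11>9 D:6>4)
P1→{B,C,D} P2→{Q,R,S}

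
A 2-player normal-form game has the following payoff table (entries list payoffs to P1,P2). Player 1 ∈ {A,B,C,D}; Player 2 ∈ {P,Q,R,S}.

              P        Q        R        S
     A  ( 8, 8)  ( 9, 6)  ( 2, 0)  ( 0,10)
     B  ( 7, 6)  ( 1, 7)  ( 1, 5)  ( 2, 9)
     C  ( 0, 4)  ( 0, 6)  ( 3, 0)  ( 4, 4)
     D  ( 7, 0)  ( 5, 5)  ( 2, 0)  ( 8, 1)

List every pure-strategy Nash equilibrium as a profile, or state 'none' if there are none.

(A,P): not NE [P2→S gives 10>8]
(A,Q): not NE [P2→S gives 10>6]
(A,R): not NE [P1→C gives 3>2; P2→S gives 10>0]
(A,S): not NE [P1→D gives 8>0]
(B,P): not NE [P1→A gives 8>7; P2→S gives 9>6]
(B,Q): not NE [P1→A gives 9>1; P2→S gives 9>7]
(B,R): not NE [P1→C gives 3>1; P2→S gives 9>5]
(B,S): not NE [P1→D gives 8>2]
(C,P): not NE [P1→A gives 8>0; P2→Q gives 6>4]
(C,Q): not NE [P1→A gives 9>0]
(C,R): not NE [P2→Q gives 6>0]
(C,S): not NE [P1→D gives 8>4; P2→Q gives 6>4]
(D,P): not NE [P1→A gives 8>7; P2→Q gives 5>0]
(D,Q): not NE [P1→A gives 9>5]
(D,R): not NE [P1→C gives 3>2; P2→Q gives 5>0]
(D,S): not NE [P2→Q gives 5>1]

Equilibria: none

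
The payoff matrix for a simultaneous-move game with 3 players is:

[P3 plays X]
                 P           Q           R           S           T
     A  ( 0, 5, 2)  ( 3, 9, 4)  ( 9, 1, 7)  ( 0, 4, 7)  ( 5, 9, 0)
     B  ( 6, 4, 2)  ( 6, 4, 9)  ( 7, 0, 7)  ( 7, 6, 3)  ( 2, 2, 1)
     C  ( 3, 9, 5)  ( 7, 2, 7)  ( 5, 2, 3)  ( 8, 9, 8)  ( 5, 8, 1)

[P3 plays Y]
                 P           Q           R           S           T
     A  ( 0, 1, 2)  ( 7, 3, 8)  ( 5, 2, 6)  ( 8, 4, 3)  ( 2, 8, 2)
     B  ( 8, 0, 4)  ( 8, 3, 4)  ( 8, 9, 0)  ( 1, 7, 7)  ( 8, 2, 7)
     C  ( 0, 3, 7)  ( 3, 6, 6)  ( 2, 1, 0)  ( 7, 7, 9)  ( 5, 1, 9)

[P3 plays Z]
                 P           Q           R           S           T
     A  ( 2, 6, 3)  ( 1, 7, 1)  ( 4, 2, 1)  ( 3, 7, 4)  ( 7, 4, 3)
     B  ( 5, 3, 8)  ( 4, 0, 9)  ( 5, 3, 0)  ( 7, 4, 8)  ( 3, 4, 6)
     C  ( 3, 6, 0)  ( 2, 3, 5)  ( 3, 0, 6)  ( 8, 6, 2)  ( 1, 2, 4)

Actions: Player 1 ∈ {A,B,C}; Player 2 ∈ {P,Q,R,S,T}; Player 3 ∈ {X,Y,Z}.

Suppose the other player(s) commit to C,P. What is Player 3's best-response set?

u_3(X vs C,P) = 5
u_3(Y vs C,P) = 7
u_3(Z vs C,P) = 0
max payoff 7 at {Y}

BR_3 = {Y}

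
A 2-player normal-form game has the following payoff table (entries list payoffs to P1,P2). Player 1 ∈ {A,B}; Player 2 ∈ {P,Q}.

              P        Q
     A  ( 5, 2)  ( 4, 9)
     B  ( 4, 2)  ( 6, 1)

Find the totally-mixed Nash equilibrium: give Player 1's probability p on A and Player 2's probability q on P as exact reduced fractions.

(p,q) = (1/8, 2/3)

P1 indiff ⇒ q·5+(1-q)·4 = q·4+(1-q)·6 ⇒ q(1) = (1-q)(2) ⇒ q = 2/3
P2 indiff ⇒ p·2+(1-p)·2 = p·9+(1-p)·1 ⇒ p(-7) = (1-p)(-1) ⇒ p = 1/8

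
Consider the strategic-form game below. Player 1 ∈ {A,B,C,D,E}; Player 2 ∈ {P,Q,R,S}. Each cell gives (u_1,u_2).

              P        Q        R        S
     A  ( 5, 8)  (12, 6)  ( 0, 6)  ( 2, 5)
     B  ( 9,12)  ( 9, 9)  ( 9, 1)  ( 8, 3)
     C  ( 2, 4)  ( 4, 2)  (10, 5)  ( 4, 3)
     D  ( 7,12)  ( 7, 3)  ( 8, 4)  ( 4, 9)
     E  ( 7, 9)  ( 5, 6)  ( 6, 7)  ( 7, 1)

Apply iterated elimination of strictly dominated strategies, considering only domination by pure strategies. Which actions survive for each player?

P1 drop D (B beats it: P:9>7 Q:9>7 R:9>8 S:8>4)
P1 drop E (B beats it: P:9>7 Q:9>5 R:9>6 S:8>7)
P2 drop Q (P beats it: A:8>6 B:12>9 C:4>2)
P1 drop A (B beats it: P:9>5 R:9>0 S:8>2)
P2 drop S (P beats it: B:12>3 C:4>3)
P1→{B,C} P2→{P,R}

Survivors P1:{B,C} P2:{P,R}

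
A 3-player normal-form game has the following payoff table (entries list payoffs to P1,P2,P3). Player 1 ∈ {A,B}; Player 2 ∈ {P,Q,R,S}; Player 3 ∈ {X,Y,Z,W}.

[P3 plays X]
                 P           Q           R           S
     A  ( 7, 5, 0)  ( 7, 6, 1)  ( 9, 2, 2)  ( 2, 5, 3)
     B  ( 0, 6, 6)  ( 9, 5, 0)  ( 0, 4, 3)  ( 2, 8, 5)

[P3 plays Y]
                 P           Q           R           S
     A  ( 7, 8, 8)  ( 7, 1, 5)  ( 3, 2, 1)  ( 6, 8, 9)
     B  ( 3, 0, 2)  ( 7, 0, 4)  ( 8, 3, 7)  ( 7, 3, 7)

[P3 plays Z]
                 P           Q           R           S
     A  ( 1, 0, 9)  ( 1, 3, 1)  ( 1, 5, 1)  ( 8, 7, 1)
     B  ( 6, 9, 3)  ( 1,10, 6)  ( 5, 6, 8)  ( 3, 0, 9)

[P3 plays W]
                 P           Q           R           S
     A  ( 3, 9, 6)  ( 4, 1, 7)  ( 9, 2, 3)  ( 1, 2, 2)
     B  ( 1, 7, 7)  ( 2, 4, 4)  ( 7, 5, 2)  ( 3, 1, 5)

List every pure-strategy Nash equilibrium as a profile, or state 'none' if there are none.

PSNE = {(B,Q,Z)}

(A,P,X): not NE [P2→Q gives 6>5; P3→Z gives 9>0]
(A,P,Y): not NE [P3→Z gives 9>8]
(A,P,Z): not NE [P1→B gives 6>1; P2→S gives 7>0]
(A,P,W): not NE [P3→Z gives 9>6]
(A,Q,X): not NE [P1→B gives 9>7; P3→W gives 7>1]
(A,Q,Y): not NE [P2→S gives 8>1; P3→W gives 7>5]
(A,Q,Z): not NE [P2→S gives 7>3; P3→W gives 7>1]
(A,Q,W): not NE [P2→P gives 9>1]
(A,R,X): not NE [P2→Q gives 6>2; P3→W gives 3>2]
(A,R,Y): not NE [P1→B gives 8>3; P2→S gives 8>2; P3→W gives 3>1]
(A,R,Z): not NE [P1→B gives 5>1; P2→S gives 7>5; P3→W gives 3>1]
(A,R,W): not NE [P2→P gives 9>2]
(A,S,X): not NE [P2→Q gives 6>5; P3→Y gives 9>3]
(A,S,Y): not NE [P1→B gives 7>6]
(A,S,Z): not NE [P3→Y gives 9>1]
(A,S,W): not NE [P1→B gives 3>1; P2→P gives 9>2; P3→Y gives 9>2]
(B,P,X): not NE [P1→A gives 7>0; P2→S gives 8>6; P3→W gives 7>6]
(B,P,Y): not NE [P1→A gives 7>3; P2→S gives 3>0; P3→W gives 7>2]
(B,P,Z): not NE [P2→Q gives 10>9; P3→W gives 7>3]
(B,P,W): not NE [P1→A gives 3>1]
(B,Q,X): not NE [P2→S gives 8>5; P3→Z gives 6>0]
(B,Q,Y): not NE [P2→S gives 3>0; P3→Z gives 6>4]
(B,Q,Z): NE
(B,Q,W): not NE [P1→A gives 4>2; P2→P gives 7>4; P3→Z gives 6>4]
(B,R,X): not NE [P1→A gives 9>0; P2→S gives 8>4; P3→Z gives 8>3]
(B,R,Y): not NE [P3→Z gives 8>7]
(B,R,Z): not NE [P2→Q gives 10>6]
(B,R,W): not NE [P1→A gives 9>7; P2→P gives 7>5; P3→Z gives 8>2]
(B,S,X): not NE [P3→Z gives 9>5]
(B,S,Y): not NE [P3→Z gives 9>7]
(B,S,Z): not NE [P1→A gives 8>3; P2→Q gives 10>0]
(B,S,W): not NE [P2→P gives 7>1; P3→Z gives 9>5]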